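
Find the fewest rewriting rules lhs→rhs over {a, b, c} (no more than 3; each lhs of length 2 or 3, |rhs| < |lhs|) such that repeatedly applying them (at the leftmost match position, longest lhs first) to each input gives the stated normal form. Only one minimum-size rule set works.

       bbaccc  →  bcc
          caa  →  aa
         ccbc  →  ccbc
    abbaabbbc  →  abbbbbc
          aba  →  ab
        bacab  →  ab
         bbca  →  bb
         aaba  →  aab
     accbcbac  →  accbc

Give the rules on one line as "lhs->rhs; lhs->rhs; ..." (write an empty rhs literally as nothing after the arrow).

  | bbaccc => bcc
  | caa => aa
  | ccbc
  | abbaabbbc => abbabbbc => abbbbbc

ba->b; bac->; ca->a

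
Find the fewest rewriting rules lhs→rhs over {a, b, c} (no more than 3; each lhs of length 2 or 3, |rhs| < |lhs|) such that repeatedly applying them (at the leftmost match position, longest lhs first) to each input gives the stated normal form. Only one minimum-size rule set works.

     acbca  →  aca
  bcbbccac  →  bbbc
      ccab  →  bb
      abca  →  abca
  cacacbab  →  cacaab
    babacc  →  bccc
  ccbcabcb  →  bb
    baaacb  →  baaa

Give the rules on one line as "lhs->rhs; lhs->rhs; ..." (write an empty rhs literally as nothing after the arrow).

  | acbca => aca
  | bcbbccac => bbccac => bbbc
  | ccab => bb
  | abca

aba->c; cb->; cca->b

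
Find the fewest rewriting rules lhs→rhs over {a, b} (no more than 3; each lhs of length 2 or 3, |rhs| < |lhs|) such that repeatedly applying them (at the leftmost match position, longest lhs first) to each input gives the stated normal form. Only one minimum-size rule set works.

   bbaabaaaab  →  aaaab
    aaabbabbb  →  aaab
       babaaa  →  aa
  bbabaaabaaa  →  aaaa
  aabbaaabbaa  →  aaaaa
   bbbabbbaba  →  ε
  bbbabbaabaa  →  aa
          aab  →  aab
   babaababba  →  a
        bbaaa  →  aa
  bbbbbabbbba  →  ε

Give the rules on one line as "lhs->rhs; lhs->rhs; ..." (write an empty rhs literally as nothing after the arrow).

  | bbaabaaaab => baabaaaab => abaaaab => aaaab
  | aaabbabbb => aaababbb => aaabbb => aaabb => aaab
  | babaaa => baaa => aa
  | bbabaaabaaa => babaaabaaa => baaabaaa => aabaaa => aaaa

ba->; bb->b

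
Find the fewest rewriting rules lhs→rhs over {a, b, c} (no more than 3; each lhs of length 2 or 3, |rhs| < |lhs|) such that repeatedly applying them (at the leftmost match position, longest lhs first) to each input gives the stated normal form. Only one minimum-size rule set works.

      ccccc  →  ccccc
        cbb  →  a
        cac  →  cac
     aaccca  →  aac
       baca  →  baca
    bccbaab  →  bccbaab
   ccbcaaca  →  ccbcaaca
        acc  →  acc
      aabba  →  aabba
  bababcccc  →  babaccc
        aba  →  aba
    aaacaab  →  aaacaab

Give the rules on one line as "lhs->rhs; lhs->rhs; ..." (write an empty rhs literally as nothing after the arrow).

abc->a; cbb->a; cca->

  | ccccc
  | cbb => a
  | cac
  | aaccca => aac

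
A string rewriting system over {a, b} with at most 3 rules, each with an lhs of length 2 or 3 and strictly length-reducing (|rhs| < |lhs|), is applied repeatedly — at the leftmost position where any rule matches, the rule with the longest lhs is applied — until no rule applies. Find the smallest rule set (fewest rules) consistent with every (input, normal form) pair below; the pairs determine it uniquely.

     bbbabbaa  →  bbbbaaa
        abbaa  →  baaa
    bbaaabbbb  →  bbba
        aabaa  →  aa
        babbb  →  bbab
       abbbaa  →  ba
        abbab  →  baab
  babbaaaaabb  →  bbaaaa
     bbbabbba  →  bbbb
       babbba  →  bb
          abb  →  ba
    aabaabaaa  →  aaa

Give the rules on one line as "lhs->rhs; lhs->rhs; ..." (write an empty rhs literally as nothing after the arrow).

  | bbbabbaa => bbbbaaa
  | abbaa => baaa
  | bbaaabbbb => bbaababb => bbabb => bbba
  | aabaa => aa

aba->; abb->ba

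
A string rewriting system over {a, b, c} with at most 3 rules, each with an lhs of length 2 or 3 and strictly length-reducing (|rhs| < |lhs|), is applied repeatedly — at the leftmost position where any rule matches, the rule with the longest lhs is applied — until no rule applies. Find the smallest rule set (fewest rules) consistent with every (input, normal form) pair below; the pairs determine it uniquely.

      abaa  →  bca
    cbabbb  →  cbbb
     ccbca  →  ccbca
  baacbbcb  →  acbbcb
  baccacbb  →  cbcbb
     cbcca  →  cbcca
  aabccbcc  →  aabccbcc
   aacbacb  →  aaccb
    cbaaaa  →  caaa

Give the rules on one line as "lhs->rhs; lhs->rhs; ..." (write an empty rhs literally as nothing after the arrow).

  | abaa => bca
  | cbabbb => cbbb
  | ccbca
  | baacbbcb => acbbcb

aba->bc; ba->; cac->bc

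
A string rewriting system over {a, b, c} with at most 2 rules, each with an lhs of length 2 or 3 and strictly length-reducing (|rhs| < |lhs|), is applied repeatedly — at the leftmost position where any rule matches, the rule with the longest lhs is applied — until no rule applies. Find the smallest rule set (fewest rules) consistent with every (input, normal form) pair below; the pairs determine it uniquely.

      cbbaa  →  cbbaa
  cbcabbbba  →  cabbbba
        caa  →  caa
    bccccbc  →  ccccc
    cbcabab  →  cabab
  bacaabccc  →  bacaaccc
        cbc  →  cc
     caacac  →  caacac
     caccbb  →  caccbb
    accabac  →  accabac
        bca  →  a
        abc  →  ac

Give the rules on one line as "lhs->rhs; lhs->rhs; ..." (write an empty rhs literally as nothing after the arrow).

  | cbbaa
  | cbcabbbba => cabbbba
  | caa
  | bccccbc => ccccbc => ccccc

bc->c; bca->a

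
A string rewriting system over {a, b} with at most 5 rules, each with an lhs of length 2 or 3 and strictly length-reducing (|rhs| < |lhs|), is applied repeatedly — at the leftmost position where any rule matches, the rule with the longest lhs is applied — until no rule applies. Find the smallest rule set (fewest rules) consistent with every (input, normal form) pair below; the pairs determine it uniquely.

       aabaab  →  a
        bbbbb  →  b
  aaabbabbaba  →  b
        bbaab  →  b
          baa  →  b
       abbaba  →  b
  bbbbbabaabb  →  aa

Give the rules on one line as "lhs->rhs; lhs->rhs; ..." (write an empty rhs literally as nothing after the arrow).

  | aabaab => abaab => baab => bab => bb => a
  | bbbbb => abbb => b
  | aaabbabbaba => aaabbaba => aaaba => aaba => aba => ba => b
  | bbaab => aaab => aab => ab => b

ab->b; abb->; ba->b; bb->a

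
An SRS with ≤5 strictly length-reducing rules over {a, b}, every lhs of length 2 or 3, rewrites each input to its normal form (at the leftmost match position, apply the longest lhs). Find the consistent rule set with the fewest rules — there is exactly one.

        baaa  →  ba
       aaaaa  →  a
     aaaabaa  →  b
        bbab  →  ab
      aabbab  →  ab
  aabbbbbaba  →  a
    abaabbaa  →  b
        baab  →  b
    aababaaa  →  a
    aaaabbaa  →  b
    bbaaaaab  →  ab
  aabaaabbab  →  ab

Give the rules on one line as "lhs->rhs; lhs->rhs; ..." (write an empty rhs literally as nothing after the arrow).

  | baaa => ba
  | aaaaa => aaa => a
  | aaaabaa => aabaa => baa => b
  | bbab => bab => ab

aa->; aba->a; bab->ab; bb->b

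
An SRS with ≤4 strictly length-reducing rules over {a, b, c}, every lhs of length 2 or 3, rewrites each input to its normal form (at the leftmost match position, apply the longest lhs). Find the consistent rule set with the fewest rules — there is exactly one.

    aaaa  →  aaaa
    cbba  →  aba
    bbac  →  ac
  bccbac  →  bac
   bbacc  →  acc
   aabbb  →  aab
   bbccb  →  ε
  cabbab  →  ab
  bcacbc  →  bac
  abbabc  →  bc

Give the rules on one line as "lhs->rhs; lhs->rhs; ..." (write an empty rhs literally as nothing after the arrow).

  | aaaa
  | cbba => aba
  | bbac => ac
  | bccbac => bcaac => bac

abc->bc; bb->; ca->; cb->a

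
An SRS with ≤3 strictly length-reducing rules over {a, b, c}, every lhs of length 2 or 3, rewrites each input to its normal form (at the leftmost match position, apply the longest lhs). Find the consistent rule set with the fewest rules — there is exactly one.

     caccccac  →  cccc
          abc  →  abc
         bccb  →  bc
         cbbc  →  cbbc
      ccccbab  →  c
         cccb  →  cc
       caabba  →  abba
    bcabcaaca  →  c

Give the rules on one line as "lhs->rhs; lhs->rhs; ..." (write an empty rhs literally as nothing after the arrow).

bca->c; ca->; ccb->c

  | caccccac => ccccac => cccc
  | abc
  | bccb => bc
  | cbbc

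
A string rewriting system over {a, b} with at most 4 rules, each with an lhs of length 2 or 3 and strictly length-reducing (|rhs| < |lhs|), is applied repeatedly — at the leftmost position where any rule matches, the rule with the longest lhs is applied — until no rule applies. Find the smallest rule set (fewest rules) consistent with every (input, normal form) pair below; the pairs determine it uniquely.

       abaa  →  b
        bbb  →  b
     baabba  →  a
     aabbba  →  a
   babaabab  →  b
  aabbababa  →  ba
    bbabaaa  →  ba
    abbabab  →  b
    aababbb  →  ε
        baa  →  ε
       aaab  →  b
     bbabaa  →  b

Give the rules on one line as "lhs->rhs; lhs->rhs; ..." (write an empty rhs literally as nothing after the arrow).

  | abaa => aa => b
  | bbb => b
  | baabba => bbbba => bba => a
  | aabbba => bbbba => bba => a

aa->b; ab->; bb->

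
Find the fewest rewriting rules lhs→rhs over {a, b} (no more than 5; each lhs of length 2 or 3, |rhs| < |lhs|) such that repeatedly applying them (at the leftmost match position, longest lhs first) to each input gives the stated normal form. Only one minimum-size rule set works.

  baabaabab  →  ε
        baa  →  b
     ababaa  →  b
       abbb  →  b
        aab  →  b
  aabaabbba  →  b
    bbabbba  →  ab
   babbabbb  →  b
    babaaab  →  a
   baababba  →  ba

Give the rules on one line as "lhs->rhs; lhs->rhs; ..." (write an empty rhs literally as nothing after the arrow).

  | baabaabab => bbaabab => ababab => bbab => abb => aa => ε
  | baa => b
  | ababaa => bbaa => aba => b
  | abbb => aab => b

aa->; aba->b; bb->a; bba->ab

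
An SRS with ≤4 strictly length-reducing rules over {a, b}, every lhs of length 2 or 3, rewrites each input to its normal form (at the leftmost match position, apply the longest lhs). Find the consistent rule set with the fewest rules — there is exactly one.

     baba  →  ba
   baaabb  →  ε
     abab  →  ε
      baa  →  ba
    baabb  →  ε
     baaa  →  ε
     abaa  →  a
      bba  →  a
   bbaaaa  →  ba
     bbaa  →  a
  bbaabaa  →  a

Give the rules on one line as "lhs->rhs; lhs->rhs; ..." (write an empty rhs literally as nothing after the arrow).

  | baba => ba
  | baaabb => bbbb => bb => ε
  | abab => ab => ε
  | baa => ba

aa->a; aaa->b; ab->; bb->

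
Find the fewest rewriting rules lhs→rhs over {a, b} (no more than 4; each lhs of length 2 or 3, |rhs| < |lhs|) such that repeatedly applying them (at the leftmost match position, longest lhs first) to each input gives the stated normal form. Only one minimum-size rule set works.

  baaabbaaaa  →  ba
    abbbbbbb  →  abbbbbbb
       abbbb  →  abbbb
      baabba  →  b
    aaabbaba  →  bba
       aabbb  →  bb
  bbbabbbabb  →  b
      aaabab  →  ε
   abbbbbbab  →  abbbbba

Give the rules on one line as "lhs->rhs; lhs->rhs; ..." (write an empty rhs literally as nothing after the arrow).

  | baaabbaaaa => baabbaaaa => babbaaaa => abaaaa => baaa => baa => ba
  | abbbbbbb
  | abbbb
  | baabba => babba => aba => b

aab->; aba->b; baa->ba; bab->a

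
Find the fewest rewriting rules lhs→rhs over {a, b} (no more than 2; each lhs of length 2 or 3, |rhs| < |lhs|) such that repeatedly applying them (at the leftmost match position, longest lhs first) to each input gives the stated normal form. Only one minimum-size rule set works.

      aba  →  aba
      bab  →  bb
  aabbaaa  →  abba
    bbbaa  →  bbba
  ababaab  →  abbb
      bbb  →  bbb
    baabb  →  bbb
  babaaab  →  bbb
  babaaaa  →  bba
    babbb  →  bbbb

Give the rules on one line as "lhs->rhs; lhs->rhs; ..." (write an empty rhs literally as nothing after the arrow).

  | aba
  | bab => bb
  | aabbaaa => abbaaa => abbaa => abba
  | bbbaa => bbba

aa->a; bab->bb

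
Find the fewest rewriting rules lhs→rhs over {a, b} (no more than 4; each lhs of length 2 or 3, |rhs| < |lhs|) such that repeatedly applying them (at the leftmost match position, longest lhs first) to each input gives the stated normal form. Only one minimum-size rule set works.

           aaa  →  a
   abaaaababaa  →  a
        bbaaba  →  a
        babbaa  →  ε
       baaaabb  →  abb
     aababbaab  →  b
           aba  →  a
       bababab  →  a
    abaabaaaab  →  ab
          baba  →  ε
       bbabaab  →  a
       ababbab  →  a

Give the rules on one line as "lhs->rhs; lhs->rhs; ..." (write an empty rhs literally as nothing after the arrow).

aa->; ba->; bab->a; bba->ab

  | aaa => a
  | abaaaababaa => aaaababaa => aababaa => babaa => aaa => a
  | bbaaba => ababa => aaa => a
  | babbaa => abaa => aa => ε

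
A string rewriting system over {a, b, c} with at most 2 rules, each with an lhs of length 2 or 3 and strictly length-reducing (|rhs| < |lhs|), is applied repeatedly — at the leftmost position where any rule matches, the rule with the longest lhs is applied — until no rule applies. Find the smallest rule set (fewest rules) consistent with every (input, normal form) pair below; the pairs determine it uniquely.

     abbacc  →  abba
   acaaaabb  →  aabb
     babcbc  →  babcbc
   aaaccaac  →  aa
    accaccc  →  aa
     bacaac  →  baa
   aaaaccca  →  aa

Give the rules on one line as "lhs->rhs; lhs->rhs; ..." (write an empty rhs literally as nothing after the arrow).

aaa->aa; ac->a

  | abbacc => abbac => abba
  | acaaaabb => aaaaabb => aaaabb => aaabb => aabb
  | babcbc
  | aaaccaac => aaccaac => aacaac => aaaac => aaac => aac => aa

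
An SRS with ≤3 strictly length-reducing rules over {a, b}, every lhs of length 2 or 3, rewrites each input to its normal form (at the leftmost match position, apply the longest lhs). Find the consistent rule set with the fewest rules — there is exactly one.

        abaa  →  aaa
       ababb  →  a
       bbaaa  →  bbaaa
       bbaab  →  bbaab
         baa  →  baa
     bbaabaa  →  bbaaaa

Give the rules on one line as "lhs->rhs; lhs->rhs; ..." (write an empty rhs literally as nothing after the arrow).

aba->aa; abb->

  | abaa => aaa
  | ababb => aabb => a
  | bbaaa
  | bbaab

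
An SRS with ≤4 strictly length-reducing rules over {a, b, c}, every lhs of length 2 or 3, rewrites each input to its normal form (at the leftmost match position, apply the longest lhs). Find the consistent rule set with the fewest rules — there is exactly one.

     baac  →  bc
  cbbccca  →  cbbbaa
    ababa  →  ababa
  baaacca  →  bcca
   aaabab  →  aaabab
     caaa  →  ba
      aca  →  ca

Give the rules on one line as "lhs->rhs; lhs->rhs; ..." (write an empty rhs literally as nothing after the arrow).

  | baac => bac => bc
  | cbbccca => cbbbaa
  | ababa
  | baaacca => baacca => bacca => bcca

ac->c; caa->b; ccc->ba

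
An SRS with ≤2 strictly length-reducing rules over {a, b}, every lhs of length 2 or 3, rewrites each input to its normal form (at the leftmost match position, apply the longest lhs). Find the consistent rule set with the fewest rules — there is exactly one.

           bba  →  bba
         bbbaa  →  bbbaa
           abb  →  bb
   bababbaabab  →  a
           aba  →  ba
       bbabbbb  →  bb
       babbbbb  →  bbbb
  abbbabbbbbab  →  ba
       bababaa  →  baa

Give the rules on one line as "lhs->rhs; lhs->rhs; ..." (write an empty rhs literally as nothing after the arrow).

ab->b; bab->a

  | bba
  | bbbaa
  | abb => bb
  | bababbaabab => aabbaabab => abbaabab => bbaabab => bbabab => baab => bab => a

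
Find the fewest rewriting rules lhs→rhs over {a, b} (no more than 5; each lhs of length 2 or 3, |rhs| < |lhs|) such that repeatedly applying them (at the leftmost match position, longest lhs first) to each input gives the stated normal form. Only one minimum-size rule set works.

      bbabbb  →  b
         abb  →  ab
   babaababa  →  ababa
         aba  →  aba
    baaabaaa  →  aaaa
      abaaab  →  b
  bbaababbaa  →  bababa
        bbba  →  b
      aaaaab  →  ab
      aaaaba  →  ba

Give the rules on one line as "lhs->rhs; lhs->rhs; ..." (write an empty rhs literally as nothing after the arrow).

aab->b; baa->aa; bb->b; bba->b

  | bbabbb => bbbb => bbb => bb => b
  | abb => ab
  | babaababa => baaababa => aaababa => ababa
  | aba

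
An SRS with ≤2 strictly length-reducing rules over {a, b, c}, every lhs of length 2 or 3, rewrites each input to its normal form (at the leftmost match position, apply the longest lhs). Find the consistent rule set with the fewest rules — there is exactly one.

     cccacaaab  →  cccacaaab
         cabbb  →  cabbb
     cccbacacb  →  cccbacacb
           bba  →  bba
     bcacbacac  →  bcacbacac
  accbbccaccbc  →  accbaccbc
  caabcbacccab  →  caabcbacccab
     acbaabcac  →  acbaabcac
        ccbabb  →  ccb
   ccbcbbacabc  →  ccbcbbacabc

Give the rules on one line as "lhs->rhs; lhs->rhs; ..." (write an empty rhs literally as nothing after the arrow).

  | cccacaaab
  | cabbb
  | cccbacacb
  | bba

bab->; bcc->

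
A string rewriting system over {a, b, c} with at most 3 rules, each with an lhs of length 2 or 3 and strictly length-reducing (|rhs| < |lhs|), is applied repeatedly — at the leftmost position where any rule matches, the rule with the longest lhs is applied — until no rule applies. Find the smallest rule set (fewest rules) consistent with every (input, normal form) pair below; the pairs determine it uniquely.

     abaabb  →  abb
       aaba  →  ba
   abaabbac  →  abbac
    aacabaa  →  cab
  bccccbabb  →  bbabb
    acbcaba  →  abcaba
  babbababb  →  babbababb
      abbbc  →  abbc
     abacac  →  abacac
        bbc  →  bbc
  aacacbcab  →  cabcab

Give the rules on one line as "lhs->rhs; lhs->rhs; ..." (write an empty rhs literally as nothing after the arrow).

aa->; bbb->bb; cb->b

  | abaabb => abbb => abb
  | aaba => ba
  | abaabbac => abbbac => abbac
  | aacabaa => cabaa => cab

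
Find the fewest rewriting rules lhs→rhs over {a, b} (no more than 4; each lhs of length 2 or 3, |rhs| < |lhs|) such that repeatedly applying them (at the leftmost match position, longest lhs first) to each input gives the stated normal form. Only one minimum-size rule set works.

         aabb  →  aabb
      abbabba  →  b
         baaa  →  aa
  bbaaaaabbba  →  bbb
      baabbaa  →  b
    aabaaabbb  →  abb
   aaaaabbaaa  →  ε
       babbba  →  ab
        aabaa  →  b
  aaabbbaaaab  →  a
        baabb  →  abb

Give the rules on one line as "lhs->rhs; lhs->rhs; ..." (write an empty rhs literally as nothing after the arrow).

  | aabb
  | abbabba => ababa => bba => b
  | baaa => aa
  | bbaaaaabbba => baaaabbba => aaabbba => bbbba => bbb

aaa->b; aba->b; ba->; bab->a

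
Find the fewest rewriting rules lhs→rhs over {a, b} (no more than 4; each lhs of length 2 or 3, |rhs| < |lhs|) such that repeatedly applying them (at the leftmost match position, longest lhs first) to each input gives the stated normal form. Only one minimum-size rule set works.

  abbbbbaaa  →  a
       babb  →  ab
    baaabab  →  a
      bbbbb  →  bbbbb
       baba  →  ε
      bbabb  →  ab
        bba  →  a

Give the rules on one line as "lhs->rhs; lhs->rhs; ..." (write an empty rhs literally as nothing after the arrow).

  | abbbbbaaa => abbbbaaa => abbbaaa => abbaaa => abaaa => aaaa => a
  | babb => aab => ab
  | baaabab => aaabab => bab => aa => a
  | bbbbb

aa->a; aaa->; ba->a; bab->aa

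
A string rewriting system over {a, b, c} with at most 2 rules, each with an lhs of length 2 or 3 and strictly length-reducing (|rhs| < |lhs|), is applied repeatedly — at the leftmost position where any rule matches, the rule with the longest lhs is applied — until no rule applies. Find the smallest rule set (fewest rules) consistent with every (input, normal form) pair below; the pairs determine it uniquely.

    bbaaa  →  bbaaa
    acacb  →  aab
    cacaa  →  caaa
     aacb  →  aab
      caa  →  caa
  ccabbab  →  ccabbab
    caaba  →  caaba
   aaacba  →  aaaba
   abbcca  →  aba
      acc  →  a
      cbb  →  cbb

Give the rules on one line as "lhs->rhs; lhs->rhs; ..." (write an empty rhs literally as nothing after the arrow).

  | bbaaa
  | acacb => aacb => aab
  | cacaa => caaa
  | aacb => aab

ac->a; bcc->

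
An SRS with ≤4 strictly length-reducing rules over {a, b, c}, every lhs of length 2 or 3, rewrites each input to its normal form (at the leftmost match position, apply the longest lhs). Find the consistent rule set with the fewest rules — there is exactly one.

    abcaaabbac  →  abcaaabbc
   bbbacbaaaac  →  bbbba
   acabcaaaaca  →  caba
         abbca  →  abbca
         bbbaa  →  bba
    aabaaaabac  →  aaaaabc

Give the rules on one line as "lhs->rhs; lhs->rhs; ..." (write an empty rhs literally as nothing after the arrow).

  | abcaaabbac => abcaaabbc
  | bbbacbaaaac => bbbcbaaaac => bbbcaaac => bbbcaac => bbbcac => bbbba
  | acabcaaaaca => cabcaaaaca => cabcaaaca => cabcaaca => cabcaca => cabbaa => caba
  | abbca

ac->c; baa->a; cac->ba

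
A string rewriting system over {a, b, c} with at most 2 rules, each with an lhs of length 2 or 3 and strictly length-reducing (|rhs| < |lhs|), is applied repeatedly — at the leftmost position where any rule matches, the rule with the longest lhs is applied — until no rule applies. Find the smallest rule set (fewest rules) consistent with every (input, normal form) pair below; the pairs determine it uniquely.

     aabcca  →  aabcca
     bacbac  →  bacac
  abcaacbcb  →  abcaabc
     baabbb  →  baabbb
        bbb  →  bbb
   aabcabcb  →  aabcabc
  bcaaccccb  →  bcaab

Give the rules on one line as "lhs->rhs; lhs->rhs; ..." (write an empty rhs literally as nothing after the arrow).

aac->aa; cb->c

  | aabcca
  | bacbac => bacac
  | abcaacbcb => abcaabcb => abcaabc
  | baabbb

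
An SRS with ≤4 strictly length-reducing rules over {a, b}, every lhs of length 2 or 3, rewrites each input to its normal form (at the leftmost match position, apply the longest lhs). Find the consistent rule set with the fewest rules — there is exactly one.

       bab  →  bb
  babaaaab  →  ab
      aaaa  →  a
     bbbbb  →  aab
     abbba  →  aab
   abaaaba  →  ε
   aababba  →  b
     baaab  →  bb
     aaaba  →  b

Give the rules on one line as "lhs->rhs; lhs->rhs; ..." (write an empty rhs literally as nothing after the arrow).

aaa->; abb->aa; ba->b; bbb->ab

  | bab => bb
  | babaaaab => bbaaaab => bbaaab => bbaab => bbab => bbb => ab
  | aaaa => a
  | bbbbb => abbb => aab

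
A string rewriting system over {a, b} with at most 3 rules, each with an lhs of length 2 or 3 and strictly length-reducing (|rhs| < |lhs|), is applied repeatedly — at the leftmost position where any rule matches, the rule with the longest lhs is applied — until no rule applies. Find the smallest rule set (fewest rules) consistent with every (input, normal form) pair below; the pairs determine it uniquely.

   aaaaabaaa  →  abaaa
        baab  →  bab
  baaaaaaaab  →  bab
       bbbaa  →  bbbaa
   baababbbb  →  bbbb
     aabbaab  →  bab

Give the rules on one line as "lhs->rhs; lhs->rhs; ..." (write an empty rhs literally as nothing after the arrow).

  | aaaaabaaa => aaaabaaa => aaabaaa => aabaaa => abaaa
  | baab => bab
  | baaaaaaaab => baaaaaaab => baaaaaab => baaaaab => baaaab => baaab => baab => bab
  | bbbaa

aab->ab; abb->b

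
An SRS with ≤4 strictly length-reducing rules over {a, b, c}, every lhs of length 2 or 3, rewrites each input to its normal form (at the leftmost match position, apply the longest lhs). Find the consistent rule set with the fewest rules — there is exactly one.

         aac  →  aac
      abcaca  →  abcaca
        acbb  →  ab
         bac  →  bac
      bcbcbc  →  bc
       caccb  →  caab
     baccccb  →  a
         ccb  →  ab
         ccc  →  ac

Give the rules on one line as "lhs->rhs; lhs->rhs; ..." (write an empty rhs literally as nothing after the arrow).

  | aac
  | abcaca
  | acbb => ab
  | bac

baa->c; cb->; cc->a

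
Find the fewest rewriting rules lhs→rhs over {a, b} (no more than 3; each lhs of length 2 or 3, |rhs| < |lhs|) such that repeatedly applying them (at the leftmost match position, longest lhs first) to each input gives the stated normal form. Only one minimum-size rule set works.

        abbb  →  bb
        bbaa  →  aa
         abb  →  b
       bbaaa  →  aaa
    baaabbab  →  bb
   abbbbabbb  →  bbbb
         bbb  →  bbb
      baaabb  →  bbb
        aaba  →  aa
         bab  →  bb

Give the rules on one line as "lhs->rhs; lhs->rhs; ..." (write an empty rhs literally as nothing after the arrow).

ab->; ba->b; bba->a

  | abbb => bb
  | bbaa => aa
  | abb => b
  | bbaaa => aaa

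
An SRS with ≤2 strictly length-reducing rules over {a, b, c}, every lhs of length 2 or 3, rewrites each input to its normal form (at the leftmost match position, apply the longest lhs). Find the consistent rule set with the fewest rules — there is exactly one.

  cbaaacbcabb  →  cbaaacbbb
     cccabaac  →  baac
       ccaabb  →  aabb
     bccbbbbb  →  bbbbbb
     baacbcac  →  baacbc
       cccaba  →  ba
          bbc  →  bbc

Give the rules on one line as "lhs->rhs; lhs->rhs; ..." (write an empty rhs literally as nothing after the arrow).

  | cbaaacbcabb => cbaaacbbb
  | cccabaac => cabaac => baac
  | ccaabb => aabb
  | bccbbbbb => bbbbbb

ca->; cc->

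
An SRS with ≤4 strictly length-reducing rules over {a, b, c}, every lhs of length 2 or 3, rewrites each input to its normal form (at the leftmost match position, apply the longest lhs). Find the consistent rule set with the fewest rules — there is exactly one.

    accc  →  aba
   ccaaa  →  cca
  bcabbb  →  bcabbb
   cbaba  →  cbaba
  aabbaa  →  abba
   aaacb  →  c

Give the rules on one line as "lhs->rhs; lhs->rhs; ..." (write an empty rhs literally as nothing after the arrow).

  | accc => aba
  | ccaaa => ccaa => cca
  | bcabbb
  | cbaba

aa->a; acb->c; ccc->ba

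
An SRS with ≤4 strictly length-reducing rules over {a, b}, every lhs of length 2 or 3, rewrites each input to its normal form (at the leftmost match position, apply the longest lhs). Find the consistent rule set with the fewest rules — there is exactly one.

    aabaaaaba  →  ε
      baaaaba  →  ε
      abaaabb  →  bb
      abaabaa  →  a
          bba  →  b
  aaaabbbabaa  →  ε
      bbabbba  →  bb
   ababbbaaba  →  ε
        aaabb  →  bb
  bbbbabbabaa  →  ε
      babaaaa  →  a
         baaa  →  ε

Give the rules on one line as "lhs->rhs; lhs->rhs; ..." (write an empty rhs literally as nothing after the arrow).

aa->; ab->b; ba->; bba->ab

  | aabaaaaba => baaaaba => aaaba => aba => ba => ε
  | baaaaba => aaaba => aba => ba => ε
  | abaaabb => baaabb => aabb => bb
  | abaabaa => baabaa => abaa => baa => a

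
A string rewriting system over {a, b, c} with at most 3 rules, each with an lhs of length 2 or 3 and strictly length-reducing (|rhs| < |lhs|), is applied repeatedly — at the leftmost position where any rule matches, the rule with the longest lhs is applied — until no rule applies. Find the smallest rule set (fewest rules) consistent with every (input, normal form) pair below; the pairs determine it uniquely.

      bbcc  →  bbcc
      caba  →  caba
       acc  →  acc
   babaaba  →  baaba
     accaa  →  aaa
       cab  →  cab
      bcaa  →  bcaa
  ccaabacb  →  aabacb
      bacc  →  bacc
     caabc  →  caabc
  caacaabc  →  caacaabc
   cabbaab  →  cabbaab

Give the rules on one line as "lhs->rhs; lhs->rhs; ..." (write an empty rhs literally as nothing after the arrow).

bab->b; cca->a

  | bbcc
  | caba
  | acc
  | babaaba => baaba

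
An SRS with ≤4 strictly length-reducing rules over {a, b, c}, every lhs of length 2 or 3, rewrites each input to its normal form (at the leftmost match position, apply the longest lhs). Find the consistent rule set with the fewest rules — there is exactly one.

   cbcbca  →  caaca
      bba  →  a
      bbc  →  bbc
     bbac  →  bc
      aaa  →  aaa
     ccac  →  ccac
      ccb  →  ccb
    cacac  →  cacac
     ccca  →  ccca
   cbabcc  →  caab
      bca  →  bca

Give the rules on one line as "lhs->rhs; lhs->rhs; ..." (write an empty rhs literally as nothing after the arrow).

ba->a; bac->c; bcb->aa; bcc->ab

  | cbcbca => caaca
  | bba => ba => a
  | bbc
  | bbac => bc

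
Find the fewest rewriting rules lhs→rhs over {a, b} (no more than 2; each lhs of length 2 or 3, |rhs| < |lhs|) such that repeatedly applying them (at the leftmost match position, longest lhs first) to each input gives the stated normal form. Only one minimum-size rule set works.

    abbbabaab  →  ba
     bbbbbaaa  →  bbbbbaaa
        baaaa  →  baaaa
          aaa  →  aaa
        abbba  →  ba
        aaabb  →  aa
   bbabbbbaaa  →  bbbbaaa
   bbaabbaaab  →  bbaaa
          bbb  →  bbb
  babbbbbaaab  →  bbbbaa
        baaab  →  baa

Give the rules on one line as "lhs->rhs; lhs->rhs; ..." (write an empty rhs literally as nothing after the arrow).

ab->; abb->

  | abbbabaab => babaab => baab => ba
  | bbbbbaaa
  | baaaa
  | aaa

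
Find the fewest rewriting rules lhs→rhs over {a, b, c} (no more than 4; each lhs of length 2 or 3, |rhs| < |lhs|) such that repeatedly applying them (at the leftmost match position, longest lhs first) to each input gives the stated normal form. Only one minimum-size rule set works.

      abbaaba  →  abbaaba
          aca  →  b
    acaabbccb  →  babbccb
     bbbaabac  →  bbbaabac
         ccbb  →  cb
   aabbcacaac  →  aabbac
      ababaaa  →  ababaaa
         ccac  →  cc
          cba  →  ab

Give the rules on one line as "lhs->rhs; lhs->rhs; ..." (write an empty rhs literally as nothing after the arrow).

  | abbaaba
  | aca => b
  | acaabbccb => babbccb
  | bbbaabac

aca->b; ca->; cba->ab; cbb->b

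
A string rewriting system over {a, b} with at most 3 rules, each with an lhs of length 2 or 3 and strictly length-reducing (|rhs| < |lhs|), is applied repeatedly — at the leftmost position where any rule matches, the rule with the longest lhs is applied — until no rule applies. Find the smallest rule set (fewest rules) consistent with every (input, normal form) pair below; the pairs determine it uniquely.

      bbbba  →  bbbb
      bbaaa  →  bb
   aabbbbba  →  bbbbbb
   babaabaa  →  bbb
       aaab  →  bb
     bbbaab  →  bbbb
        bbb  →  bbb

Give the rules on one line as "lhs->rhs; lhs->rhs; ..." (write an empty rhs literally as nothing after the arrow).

aa->b; ba->b

  | bbbba => bbbb
  | bbaaa => bbaa => bba => bb
  | aabbbbba => bbbbbba => bbbbbb
  | babaabaa => bbaabaa => bbabaa => bbbaa => bbba => bbb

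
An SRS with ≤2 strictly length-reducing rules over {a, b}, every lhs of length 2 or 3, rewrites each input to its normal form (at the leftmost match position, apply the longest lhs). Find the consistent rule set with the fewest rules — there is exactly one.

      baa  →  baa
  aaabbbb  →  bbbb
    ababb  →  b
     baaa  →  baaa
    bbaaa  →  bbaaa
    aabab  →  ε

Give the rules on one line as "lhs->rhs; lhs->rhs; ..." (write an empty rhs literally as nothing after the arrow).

  | baa
  | aaabbbb => aabbbb => abbbb => bbbb
  | ababb => babb => b
  | baaa

ab->b; bab->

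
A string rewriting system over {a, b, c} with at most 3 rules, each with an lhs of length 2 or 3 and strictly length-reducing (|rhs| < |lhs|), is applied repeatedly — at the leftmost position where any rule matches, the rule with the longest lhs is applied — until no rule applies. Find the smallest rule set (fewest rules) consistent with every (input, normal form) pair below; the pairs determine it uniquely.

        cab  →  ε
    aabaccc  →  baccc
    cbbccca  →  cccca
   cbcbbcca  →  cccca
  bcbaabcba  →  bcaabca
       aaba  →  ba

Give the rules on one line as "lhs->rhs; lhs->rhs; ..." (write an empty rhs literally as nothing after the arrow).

aba->ba; cab->; cb->c

  | cab => ε
  | aabaccc => abaccc => baccc
  | cbbccca => cbccca => cccca
  | cbcbbcca => ccbbcca => ccbcca => cccca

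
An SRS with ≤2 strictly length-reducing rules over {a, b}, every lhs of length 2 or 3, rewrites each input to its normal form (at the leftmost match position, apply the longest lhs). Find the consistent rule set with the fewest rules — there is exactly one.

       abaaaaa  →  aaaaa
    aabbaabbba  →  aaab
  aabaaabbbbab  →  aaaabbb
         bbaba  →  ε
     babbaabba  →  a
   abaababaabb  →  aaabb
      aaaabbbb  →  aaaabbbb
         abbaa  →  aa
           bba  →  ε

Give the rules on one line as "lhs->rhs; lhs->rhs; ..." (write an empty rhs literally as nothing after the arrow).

ba->; bba->

  | abaaaaa => aaaaa
  | aabbaabbba => aaabbba => aaab
  | aabaaabbbbab => aaaabbbbab => aaaabbb
  | bbaba => ba => ε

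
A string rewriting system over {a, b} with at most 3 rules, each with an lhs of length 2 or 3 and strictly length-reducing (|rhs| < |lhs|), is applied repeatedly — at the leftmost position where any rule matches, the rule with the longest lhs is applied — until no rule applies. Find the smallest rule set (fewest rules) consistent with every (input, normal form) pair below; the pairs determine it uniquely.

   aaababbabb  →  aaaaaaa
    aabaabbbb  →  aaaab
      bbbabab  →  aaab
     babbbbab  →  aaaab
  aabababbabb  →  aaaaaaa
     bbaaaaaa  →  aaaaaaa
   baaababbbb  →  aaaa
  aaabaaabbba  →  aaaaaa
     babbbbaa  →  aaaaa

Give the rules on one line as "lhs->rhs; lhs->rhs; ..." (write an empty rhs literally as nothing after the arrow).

  | aaababbabb => aaaabbabb => aaaaaabb => aaaaaaa
  | aabaabbbb => aabbbbb => aaabbb => aaaab
  | bbbabab => ababab => aabab => aaab
  | babbbbab => abbbbab => aabbab => aaaab

ba->a; baa->b; bb->a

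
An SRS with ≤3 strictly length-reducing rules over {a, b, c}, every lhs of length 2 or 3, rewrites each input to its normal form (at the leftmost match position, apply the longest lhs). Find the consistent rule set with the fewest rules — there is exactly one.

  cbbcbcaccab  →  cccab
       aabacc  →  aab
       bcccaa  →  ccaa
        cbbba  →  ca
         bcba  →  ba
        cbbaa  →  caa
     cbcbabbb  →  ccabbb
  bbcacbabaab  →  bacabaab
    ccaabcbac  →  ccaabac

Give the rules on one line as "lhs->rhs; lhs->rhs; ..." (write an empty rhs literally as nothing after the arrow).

  | cbbcbcaccab => cbcbcaccab => ccbcaccab => cccaccab => cccab
  | aabacc => aab
  | bcccaa => ccaa
  | cbbba => cbba => cba => ca

acc->; bc->; cb->c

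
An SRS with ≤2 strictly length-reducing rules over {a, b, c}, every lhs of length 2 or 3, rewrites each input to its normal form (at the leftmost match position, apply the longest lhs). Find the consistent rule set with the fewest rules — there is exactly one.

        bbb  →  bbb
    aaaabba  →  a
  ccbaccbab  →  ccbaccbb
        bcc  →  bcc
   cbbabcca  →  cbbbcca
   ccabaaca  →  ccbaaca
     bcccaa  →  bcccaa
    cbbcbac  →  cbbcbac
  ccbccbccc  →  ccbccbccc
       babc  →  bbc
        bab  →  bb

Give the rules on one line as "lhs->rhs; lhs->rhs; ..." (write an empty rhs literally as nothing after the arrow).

aab->; ab->b

  | bbb
  | aaaabba => aaba => a
  | ccbaccbab => ccbaccbb
  | bcc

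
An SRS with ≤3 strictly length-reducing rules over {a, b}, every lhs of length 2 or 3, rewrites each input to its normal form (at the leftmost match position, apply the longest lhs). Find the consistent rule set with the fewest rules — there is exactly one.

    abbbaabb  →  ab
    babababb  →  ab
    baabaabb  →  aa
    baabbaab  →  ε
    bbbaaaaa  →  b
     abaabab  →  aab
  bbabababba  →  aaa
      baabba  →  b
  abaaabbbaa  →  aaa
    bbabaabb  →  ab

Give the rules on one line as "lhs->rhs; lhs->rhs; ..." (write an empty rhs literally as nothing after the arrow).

  | abbbaabb => abaabb => ababb => abbb => ab
  | babababb => bbababb => ababb => abbb => ab
  | baabaabb => babaabb => bbaabb => aabb => aa
  | baabbaab => babbaab => bbbaab => baab => bab => bb => ε

ba->b; bb->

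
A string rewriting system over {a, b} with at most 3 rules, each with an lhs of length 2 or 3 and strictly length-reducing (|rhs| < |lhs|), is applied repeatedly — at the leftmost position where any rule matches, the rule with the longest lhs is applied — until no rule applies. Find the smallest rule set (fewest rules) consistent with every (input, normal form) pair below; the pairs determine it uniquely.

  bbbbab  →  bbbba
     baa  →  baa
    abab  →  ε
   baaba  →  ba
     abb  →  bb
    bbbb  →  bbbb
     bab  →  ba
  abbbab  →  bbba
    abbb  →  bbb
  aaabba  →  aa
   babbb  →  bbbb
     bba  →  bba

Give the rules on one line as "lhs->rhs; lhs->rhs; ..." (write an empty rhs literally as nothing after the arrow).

  | bbbbab => bbbba
  | baa
  | abab => aab => ε
  | baaba => ba

aab->; ab->a; abb->bb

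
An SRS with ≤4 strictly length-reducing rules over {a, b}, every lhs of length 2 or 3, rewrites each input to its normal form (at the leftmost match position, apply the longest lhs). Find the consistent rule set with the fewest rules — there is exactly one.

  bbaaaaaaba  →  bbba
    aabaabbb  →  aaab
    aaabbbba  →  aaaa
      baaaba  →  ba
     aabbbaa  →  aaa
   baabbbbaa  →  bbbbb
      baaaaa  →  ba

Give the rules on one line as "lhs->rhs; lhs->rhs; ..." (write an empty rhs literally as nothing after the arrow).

aba->a; abb->a; baa->b

  | bbaaaaaaba => bbaaaaba => bbaaba => bbba
  | aabaabbb => aaabbb => aaab
  | aaabbbba => aaabba => aaaa
  | baaaba => baba => ba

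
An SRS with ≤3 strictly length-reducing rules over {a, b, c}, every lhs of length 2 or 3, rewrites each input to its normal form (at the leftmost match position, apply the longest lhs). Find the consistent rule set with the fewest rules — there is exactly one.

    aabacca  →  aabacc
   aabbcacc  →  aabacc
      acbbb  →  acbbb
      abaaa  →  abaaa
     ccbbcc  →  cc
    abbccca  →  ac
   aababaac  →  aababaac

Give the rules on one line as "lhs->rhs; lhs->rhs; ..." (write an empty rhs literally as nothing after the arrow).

  | aabacca => aabacc
  | aabbcacc => aabacc
  | acbbb
  | abaaa

bc->; ca->c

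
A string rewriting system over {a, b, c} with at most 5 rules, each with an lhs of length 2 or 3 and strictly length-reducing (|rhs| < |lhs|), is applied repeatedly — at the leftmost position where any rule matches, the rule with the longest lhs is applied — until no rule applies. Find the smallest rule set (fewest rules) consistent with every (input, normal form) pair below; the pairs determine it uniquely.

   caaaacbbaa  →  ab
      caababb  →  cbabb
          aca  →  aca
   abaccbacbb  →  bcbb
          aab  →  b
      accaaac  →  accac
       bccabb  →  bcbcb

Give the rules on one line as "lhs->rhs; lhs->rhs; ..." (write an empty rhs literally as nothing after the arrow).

aa->; baa->ab; cab->bc; ccb->

  | caaaacbbaa => caacbbaa => ccbbaa => baa => ab
  | caababb => cbabb
  | aca
  | abaccbacbb => abaacbb => aabcbb => bcbb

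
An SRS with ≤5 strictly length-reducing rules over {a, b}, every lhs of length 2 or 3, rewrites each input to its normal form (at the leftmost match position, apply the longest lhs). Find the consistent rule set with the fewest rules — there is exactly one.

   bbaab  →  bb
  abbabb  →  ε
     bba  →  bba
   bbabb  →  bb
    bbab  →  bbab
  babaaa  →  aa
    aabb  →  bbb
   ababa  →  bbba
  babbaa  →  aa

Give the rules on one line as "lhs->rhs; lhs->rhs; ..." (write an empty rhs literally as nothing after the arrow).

aab->bb; aba->bb; abb->; baa->aa

  | bbaab => baab => aab => bb
  | abbabb => abb => ε
  | bba
  | bbabb => bb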